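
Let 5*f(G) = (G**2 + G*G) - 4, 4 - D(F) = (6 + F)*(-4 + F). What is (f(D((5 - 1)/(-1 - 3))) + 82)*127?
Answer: 265176/5 ≈ 53035.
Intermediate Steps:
D(F) = 4 - (-4 + F)*(6 + F) (D(F) = 4 - (6 + F)*(-4 + F) = 4 - (-4 + F)*(6 + F))
f(G) = -4/5 + 2*G**2/5 (f(G) = ((G**2 + G*G) - 4)/5 = ((G**2 + G**2) - 4)/5 = (2*G**2 - 4)/5 = (-4 + 2*G**2)/5 = -4/5 + 2*G**2/5)
(f(D((5 - 1)/(-1 - 3))) + 82)*127 = ((-4/5 + 2*(28 - ((5 - 1)/(-1 - 3))**2 - 2*(5 - 1)/(-1 - 3))**2/5) + 82)*127 = ((-4/5 + 2*(28 - (4/(-4))**2 - 8/(-4))**2/5) + 82)*127 = ((-4/5 + 2*(28 - (4*(-1/4))**2 - 8*(-1)/4)**2/5) + 82)*127 = ((-4/5 + 2*(28 - 1*(-1)**2 - 2*(-1))**2/5) + 82)*127 = ((-4/5 + 2*(28 - 1*1 + 2)**2/5) + 82)*127 = ((-4/5 + 2*(28 - 1 + 2)**2/5) + 82)*127 = ((-4/5 + (2/5)*29**2) + 82)*127 = ((-4/5 + (2/5)*841) + 82)*127 = ((-4/5 + 1682/5) + 82)*127 = (1678/5 + 82)*127 = (2088/5)*127 = 265176/5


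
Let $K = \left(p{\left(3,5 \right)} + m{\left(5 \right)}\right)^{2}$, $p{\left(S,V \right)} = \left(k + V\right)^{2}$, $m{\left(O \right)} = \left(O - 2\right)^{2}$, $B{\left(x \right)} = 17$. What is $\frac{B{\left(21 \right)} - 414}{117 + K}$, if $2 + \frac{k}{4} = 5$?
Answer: $- \frac{397}{88921} \approx -0.0044646$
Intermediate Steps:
$k = 12$ ($k = -8 + 4 \cdot 5 = -8 + 20 = 12$)
$m{\left(O \right)} = \left(-2 + O\right)^{2}$
$p{\left(S,V \right)} = \left(12 + V\right)^{2}$
$K = 88804$ ($K = \left(\left(12 + 5\right)^{2} + \left(-2 + 5\right)^{2}\right)^{2} = \left(17^{2} + 3^{2}\right)^{2} = \left(289 + 9\right)^{2} = 298^{2} = 88804$)
$\frac{B{\left(21 \right)} - 414}{117 + K} = \frac{17 - 414}{117 + 88804} = - \frac{397}{88921}$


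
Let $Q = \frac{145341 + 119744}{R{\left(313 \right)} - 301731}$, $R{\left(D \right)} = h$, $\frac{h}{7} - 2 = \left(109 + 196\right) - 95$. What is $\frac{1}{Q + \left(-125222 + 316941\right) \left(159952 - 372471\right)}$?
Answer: $- \frac{300247}{12233242799314852} \approx -2.4544 \cdot 10^{-11}$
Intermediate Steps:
$h = 1484$ ($h = 14 + 7 \left(\left(109 + 196\right) - 95\right) = 14 + 7 \left(305 - 95\right) = 14 + 7 \cdot 210 = 14 + 1470 = 1484$)
$R{\left(D \right)} = 1484$
$Q = - \frac{265085}{300247}$ ($Q = \frac{145341 + 119744}{1484 - 301731} = \frac{265085}{-300247} = 265085 \left(- \frac{1}{300247}\right) = - \frac{265085}{300247} \approx -0.88289$)
$\frac{1}{Q + \left(-125222 + 316941\right) \left(159952 - 372471\right)} = \frac{1}{- \frac{265085}{300247} + \left(-125222 + 316941\right) \left(159952 - 372471\right)} = \frac{1}{- \frac{265085}{300247} + 191719 \left(-212519\right)} = \frac{1}{- \frac{265085}{300247} - 40743930161} = \frac{1}{- \frac{12233242799314852}{300247}} = - \frac{300247}{12233242799314852}$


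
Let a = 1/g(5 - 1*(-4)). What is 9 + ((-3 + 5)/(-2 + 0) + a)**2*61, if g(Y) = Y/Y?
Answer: 9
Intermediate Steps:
g(Y) = 1
a = 1 (a = 1/1 = 1)
9 + ((-3 + 5)/(-2 + 0) + a)**2*61 = 9 + ((-3 + 5)/(-2 + 0) + 1)**2*61 = 9 + (2/(-2) + 1)**2*61 = 9 + (2*(-1/2) + 1)**2*61 = 9 + (-1 + 1)**2*61 = 9 + 0**2*61 = 9 + 0*61 = 9 + 0 = 9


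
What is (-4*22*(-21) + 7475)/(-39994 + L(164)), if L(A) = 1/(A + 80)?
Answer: -2274812/9758535 ≈ -0.23311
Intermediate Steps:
L(A) = 1/(80 + A)
(-4*22*(-21) + 7475)/(-39994 + L(164)) = (-4*22*(-21) + 7475)/(-39994 + 1/(80 + 164)) = (-88*(-21) + 7475)/(-39994 + 1/244) = (1848 + 7475)/(-39994 + 1/244) = 9323/(-9758535/244) = 9323*(-244/9758535) = -2274812/9758535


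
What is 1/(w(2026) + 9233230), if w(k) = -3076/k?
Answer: 1013/9353260452 ≈ 1.0830e-7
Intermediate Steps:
1/(w(2026) + 9233230) = 1/(-3076/2026 + 9233230) = 1/(-3076*1/2026 + 9233230) = 1/(-1538/1013 + 9233230) = 1/(9353260452/1013) = 1013/9353260452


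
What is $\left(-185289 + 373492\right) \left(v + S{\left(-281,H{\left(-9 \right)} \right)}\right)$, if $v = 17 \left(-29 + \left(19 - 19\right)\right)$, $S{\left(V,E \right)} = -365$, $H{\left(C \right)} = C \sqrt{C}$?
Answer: $-161478174$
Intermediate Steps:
$H{\left(C \right)} = C^{\frac{3}{2}}$
$v = -493$ ($v = 17 \left(-29 + 0\right) = 17 \left(-29\right) = -493$)
$\left(-185289 + 373492\right) \left(v + S{\left(-281,H{\left(-9 \right)} \right)}\right) = \left(-185289 + 373492\right) \left(-493 - 365\right) = 188203 \left(-858\right) = -161478174$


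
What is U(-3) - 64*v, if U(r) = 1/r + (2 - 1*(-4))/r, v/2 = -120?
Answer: 46073/3 ≈ 15358.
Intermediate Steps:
v = -240 (v = 2*(-120) = -240)
U(r) = 7/r (U(r) = 1/r + (2 + 4)/r = 1/r + 6/r = 7/r)
U(-3) - 64*v = 7/(-3) - 64*(-240) = 7*(-⅓) + 15360 = -7/3 + 15360 = 46073/3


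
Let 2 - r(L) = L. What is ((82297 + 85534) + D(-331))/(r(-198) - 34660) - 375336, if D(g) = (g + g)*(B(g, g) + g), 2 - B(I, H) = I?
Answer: -12934245067/34460 ≈ -3.7534e+5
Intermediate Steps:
B(I, H) = 2 - I
r(L) = 2 - L
D(g) = 4*g (D(g) = (g + g)*((2 - g) + g) = (2*g)*2 = 4*g)
((82297 + 85534) + D(-331))/(r(-198) - 34660) - 375336 = ((82297 + 85534) + 4*(-331))/((2 - 1*(-198)) - 34660) - 375336 = (167831 - 1324)/((2 + 198) - 34660) - 375336 = 166507/(200 - 34660) - 375336 = 166507/(-34460) - 375336 = 166507*(-1/34460) - 375336 = -166507/34460 - 375336 = -12934245067/34460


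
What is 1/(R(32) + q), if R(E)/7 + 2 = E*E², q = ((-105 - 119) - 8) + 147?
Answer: 1/229277 ≈ 4.3615e-6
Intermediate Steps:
q = -85 (q = (-224 - 8) + 147 = -232 + 147 = -85)
R(E) = -14 + 7*E³ (R(E) = -14 + 7*(E*E²) = -14 + 7*E³)
1/(R(32) + q) = 1/((-14 + 7*32³) - 85) = 1/((-14 + 7*32768) - 85) = 1/((-14 + 229376) - 85) = 1/(229362 - 85) = 1/229277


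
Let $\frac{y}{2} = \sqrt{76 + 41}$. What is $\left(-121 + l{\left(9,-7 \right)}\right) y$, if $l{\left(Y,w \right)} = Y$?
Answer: $- 672 \sqrt{13} \approx -2422.9$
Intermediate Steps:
$y = 6 \sqrt{13}$ ($y = 2 \sqrt{76 + 41} = 2 \sqrt{117} = 2 \cdot 3 \sqrt{13} = 6 \sqrt{13} \approx 21.633$)
$\left(-121 + l{\left(9,-7 \right)}\right) y = \left(-121 + 9\right) 6 \sqrt{13} = - 112 \cdot 6 \sqrt{13} = - 672 \sqrt{13}$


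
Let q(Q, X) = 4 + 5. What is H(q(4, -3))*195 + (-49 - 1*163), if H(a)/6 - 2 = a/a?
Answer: 3298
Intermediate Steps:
q(Q, X) = 9
H(a) = 18 (H(a) = 12 + 6*(a/a) = 12 + 6*1 = 12 + 6 = 18)
H(q(4, -3))*195 + (-49 - 1*163) = 18*195 + (-49 - 1*163) = 3510 + (-49 - 163) = 3510 - 212 = 3298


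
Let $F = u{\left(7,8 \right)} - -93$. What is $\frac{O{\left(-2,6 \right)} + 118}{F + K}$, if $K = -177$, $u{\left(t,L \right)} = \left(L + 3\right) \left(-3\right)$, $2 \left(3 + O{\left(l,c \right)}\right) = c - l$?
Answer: $- \frac{119}{117} \approx -1.0171$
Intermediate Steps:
$O{\left(l,c \right)} = -3 + \frac{c}{2} - \frac{l}{2}$ ($O{\left(l,c \right)} = -3 + \frac{c - l}{2} = -3 + \left(\frac{c}{2} - \frac{l}{2}\right) = -3 + \frac{c}{2} - \frac{l}{2}$)
$u{\left(t,L \right)} = -9 - 3 L$ ($u{\left(t,L \right)} = \left(3 + L\right) \left(-3\right) = -9 - 3 L$)
$F = 60$ ($F = \left(-9 - 24\right) - -93 = \left(-9 - 24\right) + 93 = -33 + 93 = 60$)
$\frac{O{\left(-2,6 \right)} + 118}{F + K} = \frac{\left(-3 + \frac{1}{2} \cdot 6 - -1\right) + 118}{60 - 177} = \frac{\left(-3 + 3 + 1\right) + 118}{-117} = \left(1 + 118\right) \left(- \frac{1}{117}\right) = 119 \left(- \frac{1}{117}\right) = - \frac{119}{117}$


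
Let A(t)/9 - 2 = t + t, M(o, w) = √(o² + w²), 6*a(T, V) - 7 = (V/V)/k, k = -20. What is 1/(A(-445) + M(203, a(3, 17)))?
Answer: -115084800/919164292679 - 120*√593428921/919164292679 ≈ -0.00012839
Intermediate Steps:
a(T, V) = 139/120 (a(T, V) = 7/6 + ((V/V)/(-20))/6 = 7/6 + (1*(-1/20))/6 = 7/6 + (⅙)*(-1/20) = 7/6 - 1/120 = 139/120)
A(t) = 18 + 18*t (A(t) = 18 + 9*(t + t) = 18 + 9*(2*t) = 18 + 18*t)
1/(A(-445) + M(203, a(3, 17))) = 1/((18 + 18*(-445)) + √(203² + (139/120)²)) = 1/((18 - 8010) + √(41209 + 19321/14400)) = 1/(-7992 + √(593428921/14400)) = 1/(-7992 + √593428921/120)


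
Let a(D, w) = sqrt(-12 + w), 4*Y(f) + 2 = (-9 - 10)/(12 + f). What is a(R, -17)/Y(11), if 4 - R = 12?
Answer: -92*I*sqrt(29)/65 ≈ -7.6221*I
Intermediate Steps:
R = -8 (R = 4 - 1*12 = 4 - 12 = -8)
Y(f) = -1/2 - 19/(4*(12 + f)) (Y(f) = -1/2 + ((-9 - 10)/(12 + f))/4 = -1/2 + (-19/(12 + f))/4 = -1/2 - 19/(4*(12 + f)))
a(R, -17)/Y(11) = sqrt(-12 - 17)/(((-43 - 2*11)/(4*(12 + 11)))) = sqrt(-29)/(((1/4)*(-43 - 22)/23)) = (I*sqrt(29))/(((1/4)*(1/23)*(-65))) = (I*sqrt(29))/(-65/92) = (I*sqrt(29))*(-92/65) = -92*I*sqrt(29)/65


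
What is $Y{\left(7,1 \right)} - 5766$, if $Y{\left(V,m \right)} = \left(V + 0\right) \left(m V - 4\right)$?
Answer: $-5745$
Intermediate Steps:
$Y{\left(V,m \right)} = V \left(-4 + V m\right)$ ($Y{\left(V,m \right)} = V \left(V m - 4\right) = V \left(-4 + V m\right)$)
$Y{\left(7,1 \right)} - 5766 = 7 \left(-4 + 7 \cdot 1\right) - 5766 = 7 \left(-4 + 7\right) - 5766 = 7 \cdot 3 - 5766 = 21 - 5766 = -5745$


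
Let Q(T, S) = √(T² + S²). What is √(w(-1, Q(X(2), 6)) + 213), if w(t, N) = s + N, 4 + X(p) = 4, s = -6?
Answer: √213 ≈ 14.595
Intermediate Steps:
X(p) = 0 (X(p) = -4 + 4 = 0)
Q(T, S) = √(S² + T²)
w(t, N) = -6 + N
√(w(-1, Q(X(2), 6)) + 213) = √((-6 + √(6² + 0²)) + 213) = √((-6 + √(36 + 0)) + 213) = √((-6 + √36) + 213) = √((-6 + 6) + 213) = √(0 + 213) = √213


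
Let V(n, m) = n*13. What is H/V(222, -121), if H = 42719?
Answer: 42719/2886 ≈ 14.802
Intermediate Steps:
V(n, m) = 13*n
H/V(222, -121) = 42719/((13*222)) = 42719/2886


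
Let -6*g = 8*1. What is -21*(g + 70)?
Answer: -1442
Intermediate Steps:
g = -4/3 ≈ -1.3333
-21*(g + 70) = -21*(-4/3 + 70) = -21*206/3 = -1442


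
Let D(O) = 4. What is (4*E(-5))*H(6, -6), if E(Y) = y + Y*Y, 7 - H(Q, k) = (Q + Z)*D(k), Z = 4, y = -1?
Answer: -3168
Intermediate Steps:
H(Q, k) = -9 - 4*Q (H(Q, k) = 7 - (Q + 4)*4 = 7 - (4 + Q)*4 = 7 - (16 + 4*Q) = 7 + (-16 - 4*Q) = -9 - 4*Q)
E(Y) = -1 + Y**2 (E(Y) = -1 + Y*Y = -1 + Y**2)
(4*E(-5))*H(6, -6) = (4*(-1 + (-5)**2))*(-9 - 4*6) = (4*(-1 + 25))*(-9 - 24) = (4*24)*(-33) = 96*(-33) = -3168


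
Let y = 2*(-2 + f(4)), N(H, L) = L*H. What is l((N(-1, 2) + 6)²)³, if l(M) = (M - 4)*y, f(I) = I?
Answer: 110592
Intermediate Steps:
N(H, L) = H*L
y = 4 (y = 2*(-2 + 4) = 2*2 = 4)
l(M) = -16 + 4*M (l(M) = (M - 4)*4 = (-4 + M)*4 = -16 + 4*M)
l((N(-1, 2) + 6)²)³ = (-16 + 4*(-1*2 + 6)²)³ = (-16 + 4*(-2 + 6)²)³ = (-16 + 4*4²)³ = (-16 + 4*16)³ = (-16 + 64)³ = 48³ = 110592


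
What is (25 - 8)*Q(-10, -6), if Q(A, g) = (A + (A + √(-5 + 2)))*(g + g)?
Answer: 4080 - 204*I*√3 ≈ 4080.0 - 353.34*I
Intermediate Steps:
Q(A, g) = 2*g*(2*A + I*√3) (Q(A, g) = (A + (A + √(-3)))*(2*g) = (A + (A + I*√3))*(2*g) = (2*A + I*√3)*(2*g) = 2*g*(2*A + I*√3))
(25 - 8)*Q(-10, -6) = (25 - 8)*(2*(-6)*(2*(-10) + I*√3)) = 17*(2*(-6)*(-20 + I*√3)) = 17*(240 - 12*I*√3) = 4080 - 204*I*√3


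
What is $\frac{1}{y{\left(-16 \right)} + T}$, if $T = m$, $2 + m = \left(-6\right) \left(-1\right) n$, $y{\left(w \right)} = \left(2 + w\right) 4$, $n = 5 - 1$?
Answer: $- \frac{1}{34} \approx -0.029412$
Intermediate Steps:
$n = 4$
$y{\left(w \right)} = 8 + 4 w$
$m = 22$ ($m = -2 + \left(-6\right) \left(-1\right) 4 = -2 + 6 \cdot 4 = -2 + 24 = 22$)
$T = 22$
$\frac{1}{y{\left(-16 \right)} + T} = \frac{1}{\left(8 + 4 \left(-16\right)\right) + 22} = \frac{1}{\left(8 - 64\right) + 22} = \frac{1}{-56 + 22} = \frac{1}{-34} = - \frac{1}{34}$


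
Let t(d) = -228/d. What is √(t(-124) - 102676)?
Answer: I*√98669869/31 ≈ 320.43*I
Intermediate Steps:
√(t(-124) - 102676) = √(-228/(-124) - 102676) = √(-228*(-1/124) - 102676) = √(57/31 - 102676) = √(-3182899/31) = I*√98669869/31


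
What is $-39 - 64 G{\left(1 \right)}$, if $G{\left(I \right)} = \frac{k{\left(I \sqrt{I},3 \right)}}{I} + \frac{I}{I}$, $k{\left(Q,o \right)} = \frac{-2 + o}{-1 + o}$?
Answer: $-135$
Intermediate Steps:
$k{\left(Q,o \right)} = \frac{-2 + o}{-1 + o}$
$G{\left(I \right)} = 1 + \frac{1}{2 I}$ ($G{\left(I \right)} = \frac{\frac{1}{-1 + 3} \left(-2 + 3\right)}{I} + \frac{I}{I} = \frac{\frac{1}{2} \cdot 1}{I} + 1 = \frac{1}{2 I} + 1 = 1 + \frac{1}{2 I}$)
$-39 - 64 G{\left(1 \right)} = -39 - 64 \frac{\frac{1}{2} + 1}{1} = -39 - 64 \cdot 1 \cdot \frac{3}{2} = -39 - 96 = -135$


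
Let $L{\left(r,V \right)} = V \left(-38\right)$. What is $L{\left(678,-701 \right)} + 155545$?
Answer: $182183$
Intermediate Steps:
$L{\left(r,V \right)} = - 38 V$
$L{\left(678,-701 \right)} + 155545 = \left(-38\right) \left(-701\right) + 155545 = 26638 + 155545 = 182183$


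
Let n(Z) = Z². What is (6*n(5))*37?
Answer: 5550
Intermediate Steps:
(6*n(5))*37 = (6*5²)*37 = (6*25)*37 = 150*37 = 5550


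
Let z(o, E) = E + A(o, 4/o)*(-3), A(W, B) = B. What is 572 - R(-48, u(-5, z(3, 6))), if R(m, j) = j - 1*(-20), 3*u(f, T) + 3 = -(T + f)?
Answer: 552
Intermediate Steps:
z(o, E) = E - 12/o (z(o, E) = E + (4/o)*(-3) = E - 12/o)
u(f, T) = -1 - T/3 - f/3 (u(f, T) = -1 + (-(T + f))/3 = -1 + (-T - f)/3 = -1 + (-T/3 - f/3) = -1 - T/3 - f/3)
R(m, j) = 20 + j (R(m, j) = j + 20 = 20 + j)
572 - R(-48, u(-5, z(3, 6))) = 572 - (20 + (-1 - (6 - 12/3)/3 - 1/3*(-5))) = 572 - (20 + (-1 - (6 - 12*1/3)/3 + 5/3)) = 572 - (20 + (-1 - (6 - 4)/3 + 5/3)) = 572 - (20 + (-1 - 1/3*2 + 5/3)) = 572 - (20 + (-1 - 2/3 + 5/3)) = 572 - (20 + 0) = 572 - 1*20 = 572 - 20 = 552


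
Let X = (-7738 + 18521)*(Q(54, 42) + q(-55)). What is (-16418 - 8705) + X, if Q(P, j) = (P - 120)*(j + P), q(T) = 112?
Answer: -67138515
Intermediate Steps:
Q(P, j) = (-120 + P)*(P + j)
X = -67113392 (X = (-7738 + 18521)*((54² - 120*54 - 120*42 + 54*42) + 112) = 10783*((2916 - 6480 - 5040 + 2268) + 112) = 10783*(-6336 + 112) = 10783*(-6224) = -67113392)
(-16418 - 8705) + X = (-16418 - 8705) - 67113392 = -25123 - 67113392 = -67138515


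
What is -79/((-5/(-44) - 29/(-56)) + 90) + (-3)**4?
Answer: 4473485/55829 ≈ 80.128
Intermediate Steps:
-79/((-5/(-44) - 29/(-56)) + 90) + (-3)**4 = -79/((-5*(-1/44) - 29*(-1/56)) + 90) + 81 = -79/((5/44 + 29/56) + 90) + 81 = -79/(389/616 + 90) + 81 = -79/(55829/616) + 81 = (616/55829)*(-79) + 81 = -48664/55829 + 81 = 4473485/55829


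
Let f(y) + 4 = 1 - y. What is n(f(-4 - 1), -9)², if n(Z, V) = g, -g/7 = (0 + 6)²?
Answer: 63504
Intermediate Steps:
g = -252 (g = -7*(0 + 6)² = -7*6² = -7*36 = -252)
f(y) = -3 - y (f(y) = -4 + (1 - y) = -3 - y)
n(Z, V) = -252
n(f(-4 - 1), -9)² = (-252)² = 63504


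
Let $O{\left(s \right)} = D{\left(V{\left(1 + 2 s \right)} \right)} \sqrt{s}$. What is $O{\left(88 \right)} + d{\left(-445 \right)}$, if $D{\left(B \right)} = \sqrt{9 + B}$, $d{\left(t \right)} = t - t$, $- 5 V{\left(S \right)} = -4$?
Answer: $\frac{14 \sqrt{110}}{5} \approx 29.367$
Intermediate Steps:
$V{\left(S \right)} = \frac{4}{5}$ ($V{\left(S \right)} = \left(- \frac{1}{5}\right) \left(-4\right) = \frac{4}{5}$)
$d{\left(t \right)} = 0$
$O{\left(s \right)} = \frac{7 \sqrt{5} \sqrt{s}}{5}$ ($O{\left(s \right)} = \sqrt{9 + \frac{4}{5}} \sqrt{s} = \sqrt{\frac{49}{5}} \sqrt{s} = \frac{7 \sqrt{5}}{5} \sqrt{s} = \frac{7 \sqrt{5} \sqrt{s}}{5}$)
$O{\left(88 \right)} + d{\left(-445 \right)} = \frac{7 \sqrt{5} \sqrt{88}}{5} + 0 = \frac{7 \sqrt{5} \cdot 2 \sqrt{22}}{5} + 0 = \frac{14 \sqrt{110}}{5} + 0 = \frac{14 \sqrt{110}}{5}$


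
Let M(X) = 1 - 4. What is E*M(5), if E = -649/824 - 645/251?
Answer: 2083137/206824 ≈ 10.072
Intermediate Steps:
M(X) = -3
E = -694379/206824 (E = -649*1/824 - 645*1/251 = -649/824 - 645/251 = -694379/206824 ≈ -3.3573)
E*M(5) = -694379/206824*(-3) = 2083137/206824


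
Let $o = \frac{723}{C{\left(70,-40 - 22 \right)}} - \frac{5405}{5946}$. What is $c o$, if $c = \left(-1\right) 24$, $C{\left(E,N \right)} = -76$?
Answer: $\frac{4709738}{18829} \approx 250.13$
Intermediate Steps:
$o = - \frac{2354869}{225948}$ ($o = \frac{723}{-76} - \frac{5405}{5946} = 723 \left(- \frac{1}{76}\right) - \frac{5405}{5946} = - \frac{723}{76} - \frac{5405}{5946} = - \frac{2354869}{225948} \approx -10.422$)
$c = -24$
$c o = \left(-24\right) \left(- \frac{2354869}{225948}\right) = \frac{4709738}{18829}$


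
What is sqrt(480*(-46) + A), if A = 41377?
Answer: sqrt(19297) ≈ 138.91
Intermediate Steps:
sqrt(480*(-46) + A) = sqrt(480*(-46) + 41377) = sqrt(-22080 + 41377) = sqrt(19297)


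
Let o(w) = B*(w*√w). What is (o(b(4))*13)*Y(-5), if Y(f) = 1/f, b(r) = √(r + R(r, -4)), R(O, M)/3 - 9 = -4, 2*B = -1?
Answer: 13*19^(¾)/10 ≈ 11.831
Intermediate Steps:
B = -½ (B = (½)*(-1) = -½ ≈ -0.50000)
R(O, M) = 15 (R(O, M) = 27 + 3*(-4) = 27 - 12 = 15)
b(r) = √(15 + r) (b(r) = √(r + 15) = √(15 + r))
o(w) = -w^(3/2)/2 (o(w) = -w*√w/2 = -w^(3/2)/2)
(o(b(4))*13)*Y(-5) = (-(15 + 4)^(¾)/2*13)/(-5) = (-19^(¾)/2*13)*(-⅕) = -13*19^(¾)/2*(-⅕) = 13*19^(¾)/10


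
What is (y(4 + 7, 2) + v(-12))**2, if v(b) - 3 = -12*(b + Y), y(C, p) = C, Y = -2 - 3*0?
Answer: 33124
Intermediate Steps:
Y = -2 (Y = -2 + 0 = -2)
v(b) = 27 - 12*b (v(b) = 3 - 12*(b - 2) = 3 - 12*(-2 + b) = 3 + (24 - 12*b) = 27 - 12*b)
(y(4 + 7, 2) + v(-12))**2 = ((4 + 7) + (27 - 12*(-12)))**2 = (11 + (27 + 144))**2 = (11 + 171)**2 = 182**2 = 33124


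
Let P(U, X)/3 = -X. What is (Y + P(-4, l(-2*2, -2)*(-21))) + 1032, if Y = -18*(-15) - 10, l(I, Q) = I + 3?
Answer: 1229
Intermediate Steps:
l(I, Q) = 3 + I
P(U, X) = -3*X (P(U, X) = 3*(-X) = -3*X)
Y = 260 (Y = 270 - 10 = 260)
(Y + P(-4, l(-2*2, -2)*(-21))) + 1032 = (260 - 3*(3 - 2*2)*(-21)) + 1032 = (260 - 3*(3 - 4)*(-21)) + 1032 = (260 - (-3)*(-21)) + 1032 = (260 - 3*21) + 1032 = (260 - 63) + 1032 = 197 + 1032 = 1229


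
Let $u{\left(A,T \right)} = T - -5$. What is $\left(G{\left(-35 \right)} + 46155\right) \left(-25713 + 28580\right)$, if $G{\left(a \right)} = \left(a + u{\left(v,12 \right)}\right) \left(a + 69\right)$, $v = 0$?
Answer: $130571781$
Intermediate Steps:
$u{\left(A,T \right)} = 5 + T$ ($u{\left(A,T \right)} = T + 5 = 5 + T$)
$G{\left(a \right)} = \left(17 + a\right) \left(69 + a\right)$ ($G{\left(a \right)} = \left(a + \left(5 + 12\right)\right) \left(a + 69\right) = \left(a + 17\right) \left(69 + a\right) = \left(17 + a\right) \left(69 + a\right)$)
$\left(G{\left(-35 \right)} + 46155\right) \left(-25713 + 28580\right) = \left(\left(1173 + \left(-35\right)^{2} + 86 \left(-35\right)\right) + 46155\right) \left(-25713 + 28580\right) = \left(\left(1173 + 1225 - 3010\right) + 46155\right) 2867 = \left(-612 + 46155\right) 2867 = 45543 \cdot 2867 = 130571781$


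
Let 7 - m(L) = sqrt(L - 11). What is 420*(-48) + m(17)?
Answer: -20153 - sqrt(6) ≈ -20155.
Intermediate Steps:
m(L) = 7 - sqrt(-11 + L) (m(L) = 7 - sqrt(L - 11) = 7 - sqrt(-11 + L))
420*(-48) + m(17) = 420*(-48) + (7 - sqrt(-11 + 17)) = -20160 + (7 - sqrt(6)) = -20153 - sqrt(6)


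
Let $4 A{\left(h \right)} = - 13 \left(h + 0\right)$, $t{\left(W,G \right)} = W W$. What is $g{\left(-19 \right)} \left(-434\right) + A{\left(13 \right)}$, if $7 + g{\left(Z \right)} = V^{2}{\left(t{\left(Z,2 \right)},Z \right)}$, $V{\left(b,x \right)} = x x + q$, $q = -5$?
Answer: $- \frac{220001713}{4} \approx -5.5 \cdot 10^{7}$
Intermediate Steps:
$t{\left(W,G \right)} = W^{2}$
$A{\left(h \right)} = - \frac{13 h}{4}$ ($A{\left(h \right)} = \frac{\left(-13\right) \left(h + 0\right)}{4} = \frac{\left(-13\right) h}{4} = - \frac{13 h}{4}$)
$V{\left(b,x \right)} = -5 + x^{2}$ ($V{\left(b,x \right)} = x x - 5 = x^{2} - 5 = -5 + x^{2}$)
$g{\left(Z \right)} = -7 + \left(-5 + Z^{2}\right)^{2}$
$g{\left(-19 \right)} \left(-434\right) + A{\left(13 \right)} = \left(-7 + \left(-5 + \left(-19\right)^{2}\right)^{2}\right) \left(-434\right) - \frac{169}{4} = \left(-7 + \left(-5 + 361\right)^{2}\right) \left(-434\right) - \frac{169}{4} = \left(-7 + 356^{2}\right) \left(-434\right) - \frac{169}{4} = \left(-7 + 126736\right) \left(-434\right) - \frac{169}{4} = 126729 \left(-434\right) - \frac{169}{4} = -55000386 - \frac{169}{4} = - \frac{220001713}{4}$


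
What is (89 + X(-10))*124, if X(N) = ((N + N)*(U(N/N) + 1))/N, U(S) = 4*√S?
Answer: 12276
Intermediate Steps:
X(N) = 10 (X(N) = ((N + N)*(4*√(N/N) + 1))/N = ((2*N)*(4*√1 + 1))/N = ((2*N)*(4*1 + 1))/N = ((2*N)*(4 + 1))/N = ((2*N)*5)/N = (10*N)/N = 10)
(89 + X(-10))*124 = (89 + 10)*124 = 99*124 = 12276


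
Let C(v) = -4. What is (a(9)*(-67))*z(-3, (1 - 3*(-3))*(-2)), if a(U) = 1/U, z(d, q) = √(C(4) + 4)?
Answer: 0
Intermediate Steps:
z(d, q) = 0 (z(d, q) = √(-4 + 4) = √0 = 0)
a(U) = 1/U
(a(9)*(-67))*z(-3, (1 - 3*(-3))*(-2)) = (-67/9)*0 = ((⅑)*(-67))*0 = -67/9*0 = 0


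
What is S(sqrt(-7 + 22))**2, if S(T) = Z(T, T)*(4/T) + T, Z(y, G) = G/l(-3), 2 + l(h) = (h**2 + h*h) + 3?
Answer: 5431/361 + 8*sqrt(15)/19 ≈ 16.675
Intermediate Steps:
l(h) = 1 + 2*h**2 (l(h) = -2 + ((h**2 + h*h) + 3) = -2 + ((h**2 + h**2) + 3) = -2 + (2*h**2 + 3) = -2 + (3 + 2*h**2) = 1 + 2*h**2)
Z(y, G) = G/19 (Z(y, G) = G/(1 + 2*(-3)**2) = G/(1 + 2*9) = G/(1 + 18) = G/19)
S(T) = 4/19 + T (S(T) = (T/19)*(4/T) + T = 4/19 + T)
S(sqrt(-7 + 22))**2 = (4/19 + sqrt(-7 + 22))**2 = (4/19 + sqrt(15))**2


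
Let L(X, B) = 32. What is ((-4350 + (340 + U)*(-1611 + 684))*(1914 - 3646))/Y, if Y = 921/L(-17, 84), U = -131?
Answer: 3659702144/307 ≈ 1.1921e+7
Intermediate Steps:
Y = 921/32 ≈ 28.781
((-4350 + (340 + U)*(-1611 + 684))*(1914 - 3646))/Y = ((-4350 + (340 - 131)*(-1611 + 684))*(1914 - 3646))/(921/32) = ((-4350 + 209*(-927))*(-1732))*(32/921) = ((-4350 - 193743)*(-1732))*(32/921) = -198093*(-1732)*(32/921) = 343097076*(32/921) = 3659702144/307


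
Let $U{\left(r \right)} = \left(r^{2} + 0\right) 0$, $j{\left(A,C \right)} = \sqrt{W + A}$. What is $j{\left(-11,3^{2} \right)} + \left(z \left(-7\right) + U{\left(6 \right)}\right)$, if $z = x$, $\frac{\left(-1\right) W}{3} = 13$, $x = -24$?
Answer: $168 + 5 i \sqrt{2} \approx 168.0 + 7.0711 i$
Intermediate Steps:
$W = -39$ ($W = \left(-3\right) 13 = -39$)
$z = -24$
$j{\left(A,C \right)} = \sqrt{-39 + A}$
$U{\left(r \right)} = 0$ ($U{\left(r \right)} = r^{2} \cdot 0 = 0$)
$j{\left(-11,3^{2} \right)} + \left(z \left(-7\right) + U{\left(6 \right)}\right) = \sqrt{-39 - 11} + \left(\left(-24\right) \left(-7\right) + 0\right) = \sqrt{-50} + \left(168 + 0\right) = 5 i \sqrt{2} + 168 = 168 + 5 i \sqrt{2}$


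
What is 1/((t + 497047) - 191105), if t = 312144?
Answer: 1/618086 ≈ 1.6179e-6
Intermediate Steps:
1/((t + 497047) - 191105) = 1/((312144 + 497047) - 191105) = 1/(809191 - 191105) = 1/618086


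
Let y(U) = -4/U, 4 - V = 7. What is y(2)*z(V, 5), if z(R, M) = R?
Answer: 6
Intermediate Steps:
V = -3 (V = 4 - 1*7 = 4 - 7 = -3)
y(2)*z(V, 5) = -4/2*(-3) = -4*½*(-3) = -2*(-3) = 6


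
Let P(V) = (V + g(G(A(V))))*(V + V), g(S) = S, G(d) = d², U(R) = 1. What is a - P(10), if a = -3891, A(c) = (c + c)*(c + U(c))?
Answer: -972091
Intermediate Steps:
A(c) = 2*c*(1 + c) (A(c) = (c + c)*(c + 1) = (2*c)*(1 + c) = 2*c*(1 + c))
P(V) = 2*V*(V + 4*V²*(1 + V)²) (P(V) = (V + (2*V*(1 + V))²)*(V + V) = (V + 4*V²*(1 + V)²)*(2*V) = 2*V*(V + 4*V²*(1 + V)²))
a - P(10) = -3891 - 10²*(2 + 8*10*(1 + 10)²) = -3891 - 100*(2 + 8*10*11²) = -3891 - 100*(2 + 8*10*121) = -3891 - 100*(2 + 9680) = -3891 - 100*9682 = -3891 - 1*968200 = -3891 - 968200 = -972091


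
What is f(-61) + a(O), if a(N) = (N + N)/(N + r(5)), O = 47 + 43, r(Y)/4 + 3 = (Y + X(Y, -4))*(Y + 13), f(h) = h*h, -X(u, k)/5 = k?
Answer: 1164703/313 ≈ 3721.1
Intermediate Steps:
X(u, k) = -5*k
f(h) = h**2
r(Y) = -12 + 4*(13 + Y)*(20 + Y) (r(Y) = -12 + 4*((Y - 5*(-4))*(Y + 13)) = -12 + 4*((Y + 20)*(13 + Y)) = -12 + 4*((20 + Y)*(13 + Y)) = -12 + 4*((13 + Y)*(20 + Y)) = -12 + 4*(13 + Y)*(20 + Y))
O = 90
a(N) = 2*N/(1788 + N) (a(N) = (N + N)/(N + (1028 + 4*5**2 + 132*5)) = (2*N)/(N + (1028 + 4*25 + 660)) = (2*N)/(N + (1028 + 100 + 660)) = (2*N)/(N + 1788) = (2*N)/(1788 + N) = 2*N/(1788 + N))
f(-61) + a(O) = (-61)**2 + 2*90/(1788 + 90) = 3721 + 2*90/1878 = 3721 + 2*90*(1/1878) = 3721 + 30/313 = 1164703/313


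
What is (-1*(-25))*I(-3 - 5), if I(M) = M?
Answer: -200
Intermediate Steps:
(-1*(-25))*I(-3 - 5) = (-1*(-25))*(-3 - 5) = 25*(-8) = -200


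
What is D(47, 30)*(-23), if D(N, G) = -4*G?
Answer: 2760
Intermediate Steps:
D(47, 30)*(-23) = -4*30*(-23) = -120*(-23) = 2760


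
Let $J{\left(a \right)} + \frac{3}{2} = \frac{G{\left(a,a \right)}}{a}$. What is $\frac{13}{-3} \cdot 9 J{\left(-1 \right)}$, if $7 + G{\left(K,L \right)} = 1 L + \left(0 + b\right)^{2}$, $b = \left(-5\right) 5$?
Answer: $\frac{48243}{2} \approx 24122.0$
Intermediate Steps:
$b = -25$
$G{\left(K,L \right)} = 618 + L$ ($G{\left(K,L \right)} = -7 + \left(1 L + \left(0 - 25\right)^{2}\right) = -7 + \left(L + \left(-25\right)^{2}\right) = -7 + \left(L + 625\right) = -7 + \left(625 + L\right) = 618 + L$)
$J{\left(a \right)} = - \frac{3}{2} + \frac{618 + a}{a}$
$\frac{13}{-3} \cdot 9 J{\left(-1 \right)} = \frac{13}{-3} \cdot 9 \frac{1236 - -1}{2 \left(-1\right)} = 13 \left(- \frac{1}{3}\right) 9 \cdot \frac{1}{2} \left(-1\right) \left(1236 + 1\right) = \left(- \frac{13}{3}\right) 9 \cdot \frac{1}{2} \left(-1\right) 1237 = \left(-39\right) \left(- \frac{1237}{2}\right) = \frac{48243}{2}$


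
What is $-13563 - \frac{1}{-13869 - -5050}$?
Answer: $- \frac{119612096}{8819} \approx -13563.0$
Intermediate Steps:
$-13563 - \frac{1}{-13869 - -5050} = -13563 - \frac{1}{-13869 + 5050} = -13563 - \frac{1}{-8819} = -13563 - - \frac{1}{8819} = -13563 + \frac{1}{8819} = - \frac{119612096}{8819}$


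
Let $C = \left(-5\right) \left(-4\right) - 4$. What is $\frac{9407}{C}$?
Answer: $\frac{9407}{16} \approx 587.94$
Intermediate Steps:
$C = 16$ ($C = 20 - 4 = 16$)
$\frac{9407}{C} = \frac{9407}{16}$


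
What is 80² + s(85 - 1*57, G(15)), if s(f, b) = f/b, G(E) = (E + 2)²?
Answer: 1849628/289 ≈ 6400.1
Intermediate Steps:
G(E) = (2 + E)²
80² + s(85 - 1*57, G(15)) = 80² + (85 - 1*57)/((2 + 15)²) = 6400 + (85 - 57)/(17²) = 6400 + 28/289 = 1849628/289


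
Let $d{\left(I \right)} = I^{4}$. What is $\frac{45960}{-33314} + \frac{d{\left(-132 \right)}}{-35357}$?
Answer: $- \frac{5057807344692}{588941549} \approx -8588.0$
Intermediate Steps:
$\frac{45960}{-33314} + \frac{d{\left(-132 \right)}}{-35357} = \frac{45960}{-33314} + \frac{\left(-132\right)^{4}}{-35357} = 45960 \left(- \frac{1}{33314}\right) + 303595776 \left(- \frac{1}{35357}\right) = - \frac{22980}{16657} - \frac{303595776}{35357} = - \frac{5057807344692}{588941549}$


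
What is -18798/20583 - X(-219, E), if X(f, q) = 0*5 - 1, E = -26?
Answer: 595/6861 ≈ 0.086722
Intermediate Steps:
X(f, q) = -1 (X(f, q) = 0 - 1 = -1)
-18798/20583 - X(-219, E) = -18798/20583 - 1*(-1) = -18798*1/20583 + 1 = -6266/6861 + 1 = 595/6861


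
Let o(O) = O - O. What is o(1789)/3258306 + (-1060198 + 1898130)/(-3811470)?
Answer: -418966/1905735 ≈ -0.21984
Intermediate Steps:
o(O) = 0
o(1789)/3258306 + (-1060198 + 1898130)/(-3811470) = 0/3258306 + (-1060198 + 1898130)/(-3811470) = 0*(1/3258306) + 837932*(-1/3811470) = 0 - 418966/1905735 = -418966/1905735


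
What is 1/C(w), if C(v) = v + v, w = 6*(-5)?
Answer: -1/60 ≈ -0.016667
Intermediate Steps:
w = -30
C(v) = 2*v
1/C(w) = 1/(2*(-30)) = 1/(-60) = -1/60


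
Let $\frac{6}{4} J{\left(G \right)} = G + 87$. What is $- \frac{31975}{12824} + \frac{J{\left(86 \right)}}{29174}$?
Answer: $- \frac{1397039423}{561191064} \approx -2.4894$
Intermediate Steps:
$J{\left(G \right)} = 58 + \frac{2 G}{3}$ ($J{\left(G \right)} = \frac{2 \left(G + 87\right)}{3} = \frac{2 \left(87 + G\right)}{3} = 58 + \frac{2 G}{3}$)
$- \frac{31975}{12824} + \frac{J{\left(86 \right)}}{29174} = - \frac{31975}{12824} + \frac{58 + \frac{2}{3} \cdot 86}{29174} = \left(-31975\right) \frac{1}{12824} + \left(58 + \frac{172}{3}\right) \frac{1}{29174} = - \frac{31975}{12824} + \frac{346}{3} \cdot \frac{1}{29174} = - \frac{31975}{12824} + \frac{173}{43761} = - \frac{1397039423}{561191064}$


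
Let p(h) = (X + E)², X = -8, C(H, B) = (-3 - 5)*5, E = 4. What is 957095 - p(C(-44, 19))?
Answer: 957079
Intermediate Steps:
C(H, B) = -40 (C(H, B) = -8*5 = -40)
p(h) = 16 (p(h) = (-8 + 4)² = (-4)² = 16)
957095 - p(C(-44, 19)) = 957095 - 1*16 = 957095 - 16 = 957079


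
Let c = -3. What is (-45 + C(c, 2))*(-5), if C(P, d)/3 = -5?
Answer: 300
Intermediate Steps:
C(P, d) = -15 (C(P, d) = 3*(-5) = -15)
(-45 + C(c, 2))*(-5) = (-45 - 15)*(-5) = -60*(-5) = 300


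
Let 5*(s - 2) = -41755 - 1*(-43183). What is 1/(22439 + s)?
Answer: 5/113633 ≈ 4.4001e-5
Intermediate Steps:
s = 1438/5 (s = 2 + (-41755 - 1*(-43183))/5 = 2 + (-41755 + 43183)/5 = 2 + (⅕)*1428 = 2 + 1428/5 = 1438/5 ≈ 287.60)
1/(22439 + s) = 1/(22439 + 1438/5) = 1/(113633/5) = 5/113633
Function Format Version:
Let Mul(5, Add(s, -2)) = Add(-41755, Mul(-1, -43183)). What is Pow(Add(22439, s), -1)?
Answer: Rational(5, 113633) ≈ 4.4001e-5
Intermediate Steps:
s = Rational(1438, 5) (s = Add(2, Mul(Rational(1, 5), Add(-41755, Mul(-1, -43183)))) = Add(2, Mul(Rational(1, 5), Add(-41755, 43183))) = Add(2, Mul(Rational(1, 5), 1428)) = Add(2, Rational(1428, 5)) = Rational(1438, 5) ≈ 287.60)
Pow(Add(22439, s), -1) = Pow(Add(22439, Rational(1438, 5)), -1) = Pow(Rational(113633, 5), -1) = Rational(5, 113633)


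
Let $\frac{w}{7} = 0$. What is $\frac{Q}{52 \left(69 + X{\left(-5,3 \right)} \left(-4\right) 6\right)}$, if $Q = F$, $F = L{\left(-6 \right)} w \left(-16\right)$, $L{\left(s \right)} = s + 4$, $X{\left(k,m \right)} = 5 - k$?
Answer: $0$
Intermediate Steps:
$w = 0$ ($w = 7 \cdot 0 = 0$)
$L{\left(s \right)} = 4 + s$
$F = 0$ ($F = \left(4 - 6\right) 0 \left(-16\right) = \left(-2\right) 0 \left(-16\right) = 0 \left(-16\right) = 0$)
$Q = 0$
$\frac{Q}{52 \left(69 + X{\left(-5,3 \right)} \left(-4\right) 6\right)} = \frac{0}{52 \left(69 + \left(5 - -5\right) \left(-4\right) 6\right)} = \frac{0}{52 \left(69 + \left(5 + 5\right) \left(-4\right) 6\right)} = \frac{0}{52 \left(69 + 10 \left(-4\right) 6\right)} = \frac{0}{52 \left(69 - 240\right)} = \frac{0}{52 \left(-171\right)} = \frac{0}{-8892} = 0 \left(- \frac{1}{8892}\right) = 0$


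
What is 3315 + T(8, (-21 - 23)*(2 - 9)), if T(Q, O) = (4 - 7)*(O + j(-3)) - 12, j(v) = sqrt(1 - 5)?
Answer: 2379 - 6*I ≈ 2379.0 - 6.0*I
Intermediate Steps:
j(v) = 2*I (j(v) = sqrt(-4) = 2*I)
T(Q, O) = -12 - 6*I - 3*O (T(Q, O) = (4 - 7)*(O + 2*I) - 12 = -3*(O + 2*I) - 12 = (-6*I - 3*O) - 12 = -12 - 6*I - 3*O)
3315 + T(8, (-21 - 23)*(2 - 9)) = 3315 + (-12 - 6*I - 3*(-21 - 23)*(2 - 9)) = 3315 + (-12 - 6*I - (-132)*(-7)) = 3315 + (-12 - 6*I - 3*308) = 3315 + (-12 - 6*I - 924) = 3315 + (-936 - 6*I) = 2379 - 6*I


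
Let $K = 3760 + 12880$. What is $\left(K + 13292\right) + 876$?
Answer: $30808$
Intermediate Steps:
$K = 16640$
$\left(K + 13292\right) + 876 = \left(16640 + 13292\right) + 876 = 29932 + 876 = 30808$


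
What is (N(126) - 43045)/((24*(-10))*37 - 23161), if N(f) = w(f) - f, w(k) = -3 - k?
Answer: 43300/32041 ≈ 1.3514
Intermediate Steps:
N(f) = -3 - 2*f (N(f) = (-3 - f) - f = -3 - 2*f)
(N(126) - 43045)/((24*(-10))*37 - 23161) = ((-3 - 2*126) - 43045)/((24*(-10))*37 - 23161) = ((-3 - 252) - 43045)/(-240*37 - 23161) = (-255 - 43045)/(-8880 - 23161) = -43300/(-32041) = -43300*(-1/32041) = 43300/32041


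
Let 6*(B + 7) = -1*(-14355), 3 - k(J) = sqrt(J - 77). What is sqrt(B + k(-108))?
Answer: sqrt(9554 - 4*I*sqrt(185))/2 ≈ 48.872 - 0.13915*I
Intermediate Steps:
k(J) = 3 - sqrt(-77 + J) (k(J) = 3 - sqrt(J - 77) = 3 - sqrt(-77 + J))
B = 4771/2 (B = -7 + (-1*(-14355))/6 = -7 + (1/6)*14355 = -7 + 4785/2 = 4771/2 ≈ 2385.5)
sqrt(B + k(-108)) = sqrt(4771/2 + (3 - sqrt(-77 - 108))) = sqrt(4771/2 + (3 - sqrt(-185))) = sqrt(4771/2 + (3 - I*sqrt(185))) = sqrt(4777/2 - I*sqrt(185))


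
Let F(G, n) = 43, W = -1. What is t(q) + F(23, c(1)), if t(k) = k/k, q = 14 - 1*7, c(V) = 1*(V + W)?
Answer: 44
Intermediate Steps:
c(V) = -1 + V (c(V) = 1*(V - 1) = 1*(-1 + V) = -1 + V)
q = 7 (q = 14 - 7 = 7)
t(k) = 1
t(q) + F(23, c(1)) = 1 + 43 = 44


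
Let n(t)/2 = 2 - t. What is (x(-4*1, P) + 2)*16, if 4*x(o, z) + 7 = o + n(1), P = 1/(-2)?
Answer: -4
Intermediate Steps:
n(t) = 4 - 2*t (n(t) = 2*(2 - t) = 4 - 2*t)
P = -1/2 ≈ -0.50000
x(o, z) = -5/4 + o/4 (x(o, z) = -7/4 + (o + (4 - 2*1))/4 = -7/4 + (o + (4 - 2))/4 = -7/4 + (o + 2)/4 = -7/4 + (2 + o)/4 = -7/4 + (1/2 + o/4) = -5/4 + o/4)
(x(-4*1, P) + 2)*16 = ((-5/4 + (-4*1)/4) + 2)*16 = ((-5/4 + (1/4)*(-4)) + 2)*16 = ((-5/4 - 1) + 2)*16 = (-9/4 + 2)*16 = -1/4*16 = -4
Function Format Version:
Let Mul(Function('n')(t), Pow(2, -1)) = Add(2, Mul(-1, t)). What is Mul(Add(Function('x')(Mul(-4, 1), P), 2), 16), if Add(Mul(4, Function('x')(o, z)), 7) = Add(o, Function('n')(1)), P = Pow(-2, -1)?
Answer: -4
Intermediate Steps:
Function('n')(t) = Add(4, Mul(-2, t)) (Function('n')(t) = Mul(2, Add(2, Mul(-1, t))) = Add(4, Mul(-2, t)))
P = Rational(-1, 2) ≈ -0.50000
Function('x')(o, z) = Add(Rational(-5, 4), Mul(Rational(1, 4), o)) (Function('x')(o, z) = Add(Rational(-7, 4), Mul(Rational(1, 4), Add(o, Add(4, Mul(-2, 1))))) = Add(Rational(-7, 4), Mul(Rational(1, 4), Add(o, Add(4, -2)))) = Add(Rational(-7, 4), Mul(Rational(1, 4), Add(o, 2))) = Add(Rational(-7, 4), Mul(Rational(1, 4), Add(2, o))) = Add(Rational(-7, 4), Add(Rational(1, 2), Mul(Rational(1, 4), o))) = Add(Rational(-5, 4), Mul(Rational(1, 4), o)))
Mul(Add(Function('x')(Mul(-4, 1), P), 2), 16) = Mul(Add(Add(Rational(-5, 4), Mul(Rational(1, 4), Mul(-4, 1))), 2), 16) = Mul(Add(Add(Rational(-5, 4), Mul(Rational(1, 4), -4)), 2), 16) = Mul(Add(Add(Rational(-5, 4), -1), 2), 16) = Mul(Add(Rational(-9, 4), 2), 16) = Mul(Rational(-1, 4), 16) = -4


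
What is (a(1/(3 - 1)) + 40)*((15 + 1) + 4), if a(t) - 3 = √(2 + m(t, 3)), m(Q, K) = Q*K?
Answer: 860 + 10*√14 ≈ 897.42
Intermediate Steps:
m(Q, K) = K*Q
a(t) = 3 + √(2 + 3*t)
(a(1/(3 - 1)) + 40)*((15 + 1) + 4) = ((3 + √(2 + 3/(3 - 1))) + 40)*((15 + 1) + 4) = ((3 + √(2 + 3/2)) + 40)*(16 + 4) = ((3 + √(2 + 3*(½))) + 40)*20 = ((3 + √(2 + 3/2)) + 40)*20 = ((3 + √(7/2)) + 40)*20 = ((3 + √14/2) + 40)*20 = (43 + √14/2)*20 = 860 + 10*√14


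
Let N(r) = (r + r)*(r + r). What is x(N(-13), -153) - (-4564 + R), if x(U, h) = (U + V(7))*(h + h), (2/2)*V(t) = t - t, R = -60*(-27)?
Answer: -203912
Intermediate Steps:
N(r) = 4*r**2 (N(r) = (2*r)*(2*r) = 4*r**2)
R = 1620
V(t) = 0 (V(t) = t - t = 0)
x(U, h) = 2*U*h (x(U, h) = (U + 0)*(h + h) = U*(2*h) = 2*U*h)
x(N(-13), -153) - (-4564 + R) = 2*(4*(-13)**2)*(-153) - (-4564 + 1620) = 2*(4*169)*(-153) - 1*(-2944) = 2*676*(-153) + 2944 = -206856 + 2944 = -203912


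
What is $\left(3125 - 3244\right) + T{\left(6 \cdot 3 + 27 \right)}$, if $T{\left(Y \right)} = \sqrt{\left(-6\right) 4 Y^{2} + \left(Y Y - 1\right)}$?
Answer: $-119 + 4 i \sqrt{2911} \approx -119.0 + 215.81 i$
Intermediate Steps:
$T{\left(Y \right)} = \sqrt{-1 - 23 Y^{2}}$ ($T{\left(Y \right)} = \sqrt{- 24 Y^{2} + \left(Y^{2} + \left(-2 + 1\right)\right)} = \sqrt{- 24 Y^{2} + \left(Y^{2} - 1\right)} = \sqrt{- 24 Y^{2} + \left(-1 + Y^{2}\right)} = \sqrt{-1 - 23 Y^{2}}$)
$\left(3125 - 3244\right) + T{\left(6 \cdot 3 + 27 \right)} = \left(3125 - 3244\right) + \sqrt{-1 - 23 \left(6 \cdot 3 + 27\right)^{2}} = -119 + \sqrt{-1 - 23 \left(18 + 27\right)^{2}} = -119 + \sqrt{-1 - 23 \cdot 45^{2}} = -119 + \sqrt{-1 - 46575} = -119 + \sqrt{-46576} = -119 + 4 i \sqrt{2911}$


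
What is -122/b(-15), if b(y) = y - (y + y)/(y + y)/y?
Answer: 915/112 ≈ 8.1696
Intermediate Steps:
b(y) = y - 1/y (b(y) = y - (2*y)/((2*y))/y = y - (2*y)*(1/(2*y))/y = y - 1/y)
-122/b(-15) = -122/(-15 - 1/(-15)) = -122/(-15 - 1*(-1/15)) = -122/(-15 + 1/15) = -122/(-224/15) = -122*(-15/224) = 915/112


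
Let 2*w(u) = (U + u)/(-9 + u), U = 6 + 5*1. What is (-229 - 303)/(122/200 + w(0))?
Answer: 478800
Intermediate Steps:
U = 11 (U = 6 + 5 = 11)
w(u) = (11 + u)/(2*(-9 + u)) (w(u) = ((11 + u)/(-9 + u))/2 = (11 + u)/(2*(-9 + u)))
(-229 - 303)/(122/200 + w(0)) = (-229 - 303)/(122/200 + (11 + 0)/(2*(-9 + 0))) = -532/(122*(1/200) + (½)*11/(-9)) = -532/(61/100 + (½)*(-⅑)*11) = -532/(61/100 - 11/18) = -532/(-1/900) = -532*(-900) = 478800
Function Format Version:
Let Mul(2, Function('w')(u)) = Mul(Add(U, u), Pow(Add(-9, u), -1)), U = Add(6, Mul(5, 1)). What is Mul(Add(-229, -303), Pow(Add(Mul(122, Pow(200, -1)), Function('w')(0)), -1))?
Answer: 478800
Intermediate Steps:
U = 11 (U = Add(6, 5) = 11)
Function('w')(u) = Mul(Rational(1, 2), Pow(Add(-9, u), -1), Add(11, u)) (Function('w')(u) = Mul(Rational(1, 2), Mul(Add(11, u), Pow(Add(-9, u), -1))) = Mul(Rational(1, 2), Mul(Pow(Add(-9, u), -1), Add(11, u))) = Mul(Rational(1, 2), Pow(Add(-9, u), -1), Add(11, u)))
Mul(Add(-229, -303), Pow(Add(Mul(122, Pow(200, -1)), Function('w')(0)), -1)) = Mul(Add(-229, -303), Pow(Add(Mul(122, Pow(200, -1)), Mul(Rational(1, 2), Pow(Add(-9, 0), -1), Add(11, 0))), -1)) = Mul(-532, Pow(Add(Mul(122, Rational(1, 200)), Mul(Rational(1, 2), Pow(-9, -1), 11)), -1)) = Mul(-532, Pow(Add(Rational(61, 100), Mul(Rational(1, 2), Rational(-1, 9), 11)), -1)) = Mul(-532, Pow(Add(Rational(61, 100), Rational(-11, 18)), -1)) = Mul(-532, Pow(Rational(-1, 900), -1)) = Mul(-532, -900) = 478800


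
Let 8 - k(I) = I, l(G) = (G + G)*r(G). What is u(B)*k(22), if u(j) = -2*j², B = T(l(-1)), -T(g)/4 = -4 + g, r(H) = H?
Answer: 1792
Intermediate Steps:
l(G) = 2*G² (l(G) = (G + G)*G = (2*G)*G = 2*G²)
k(I) = 8 - I
T(g) = 16 - 4*g (T(g) = -4*(-4 + g) = 16 - 4*g)
B = 8 (B = 16 - 8*(-1)² = 16 - 8 = 8)
u(B)*k(22) = (-2*8²)*(8 - 1*22) = (-2*64)*(8 - 22) = -128*(-14) = 1792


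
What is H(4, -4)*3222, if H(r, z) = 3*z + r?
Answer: -25776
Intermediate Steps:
H(r, z) = r + 3*z
H(4, -4)*3222 = (4 + 3*(-4))*3222 = (4 - 12)*3222 = -8*3222 = -25776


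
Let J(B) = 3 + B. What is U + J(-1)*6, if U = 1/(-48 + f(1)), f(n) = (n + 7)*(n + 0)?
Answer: 479/40 ≈ 11.975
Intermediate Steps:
f(n) = n*(7 + n) (f(n) = (7 + n)*n = n*(7 + n))
U = -1/40 (U = 1/(-48 + 1*(7 + 1)) = 1/(-48 + 1*8) = 1/(-48 + 8) = 1/(-40) = -1/40 ≈ -0.025000)
U + J(-1)*6 = -1/40 + (3 - 1)*6 = -1/40 + 2*6 = -1/40 + 12 = 479/40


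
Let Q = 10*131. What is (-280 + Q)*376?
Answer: 387280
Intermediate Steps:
Q = 1310
(-280 + Q)*376 = (-280 + 1310)*376 = 1030*376 = 387280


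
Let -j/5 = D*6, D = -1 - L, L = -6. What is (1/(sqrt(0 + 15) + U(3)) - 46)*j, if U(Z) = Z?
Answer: 6975 - 25*sqrt(15) ≈ 6878.2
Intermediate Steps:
D = 5 (D = -1 - 1*(-6) = -1 + 6 = 5)
j = -150 (j = -25*6 = -5*30 = -150)
(1/(sqrt(0 + 15) + U(3)) - 46)*j = (1/(sqrt(0 + 15) + 3) - 46)*(-150) = (1/(sqrt(15) + 3) - 46)*(-150) = (1/(3 + sqrt(15)) - 46)*(-150) = (-46 + 1/(3 + sqrt(15)))*(-150) = 6900 - 150/(3 + sqrt(15))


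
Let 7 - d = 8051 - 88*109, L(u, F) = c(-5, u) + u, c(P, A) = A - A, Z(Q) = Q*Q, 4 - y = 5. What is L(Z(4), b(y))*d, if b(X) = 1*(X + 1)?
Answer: 24768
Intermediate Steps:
y = -1 (y = 4 - 1*5 = 4 - 5 = -1)
Z(Q) = Q²
c(P, A) = 0
b(X) = 1 + X (b(X) = 1*(1 + X) = 1 + X)
L(u, F) = u (L(u, F) = 0 + u = u)
d = 1548 (d = 7 - (8051 - 88*109) = 7 - (8051 - 9592) = 7 - 1*(-1541) = 7 + 1541 = 1548)
L(Z(4), b(y))*d = 4²*1548 = 16*1548 = 24768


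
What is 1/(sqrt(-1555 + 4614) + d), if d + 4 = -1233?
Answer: -1237/1527110 - sqrt(3059)/1527110 ≈ -0.00084624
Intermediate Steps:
d = -1237 (d = -4 - 1233 = -1237)
1/(sqrt(-1555 + 4614) + d) = 1/(sqrt(-1555 + 4614) - 1237) = 1/(sqrt(3059) - 1237) = 1/(-1237 + sqrt(3059))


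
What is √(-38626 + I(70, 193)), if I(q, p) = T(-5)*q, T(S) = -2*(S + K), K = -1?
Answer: I*√37786 ≈ 194.39*I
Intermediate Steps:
T(S) = 2 - 2*S (T(S) = -2*(S - 1) = -2*(-1 + S) = 2 - 2*S)
I(q, p) = 12*q (I(q, p) = (2 - 2*(-5))*q = (2 + 10)*q = 12*q)
√(-38626 + I(70, 193)) = √(-38626 + 12*70) = √(-38626 + 840) = √(-37786) = I*√37786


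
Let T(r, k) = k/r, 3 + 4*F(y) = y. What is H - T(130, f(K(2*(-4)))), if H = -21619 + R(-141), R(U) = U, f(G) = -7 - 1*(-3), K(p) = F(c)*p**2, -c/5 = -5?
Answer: -1414398/65 ≈ -21760.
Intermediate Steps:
c = 25 (c = -5*(-5) = 25)
F(y) = -3/4 + y/4
K(p) = 11*p**2/2 (K(p) = (-3/4 + (1/4)*25)*p**2 = (-3/4 + 25/4)*p**2 = 11*p**2/2)
f(G) = -4 (f(G) = -7 + 3 = -4)
H = -21760 (H = -21619 - 141 = -21760)
H - T(130, f(K(2*(-4)))) = -21760 - (-4)/130 = -21760 - 1*(-2/65) = -21760 + 2/65 = -1414398/65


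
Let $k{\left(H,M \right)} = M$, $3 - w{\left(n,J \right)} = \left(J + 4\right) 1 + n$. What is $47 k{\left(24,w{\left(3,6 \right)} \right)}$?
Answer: $-470$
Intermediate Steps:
$w{\left(n,J \right)} = -1 - J - n$ ($w{\left(n,J \right)} = 3 - \left(\left(J + 4\right) 1 + n\right) = 3 - \left(\left(4 + J\right) 1 + n\right) = 3 - \left(\left(4 + J\right) + n\right) = 3 - \left(4 + J + n\right) = -1 - J - n$)
$47 k{\left(24,w{\left(3,6 \right)} \right)} = 47 \left(-1 - 6 - 3\right) = 47 \left(-10\right) = -470$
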